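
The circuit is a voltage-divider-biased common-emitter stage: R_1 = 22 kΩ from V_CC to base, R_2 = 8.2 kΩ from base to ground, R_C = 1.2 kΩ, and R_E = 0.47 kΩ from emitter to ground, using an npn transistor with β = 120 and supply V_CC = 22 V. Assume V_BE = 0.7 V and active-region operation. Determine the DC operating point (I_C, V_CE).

Thevenize the base divider: V_Th = V_CC·R_2/(R_1+R_2) = 22×8.2/30.2 = 5.97 V, R_Th = R_1‖R_2 = 5.97 kΩ.
Base-emitter loop: V_Th = I_B·R_Th + V_BE + (β+1)I_B·R_E, so I_B = (5.97 − 0.7) / (5.97 + 121×0.47) = 0.0839 mA.
I_C = β·I_B = 120×0.0839 = 10.1 mA, and I_E = (β+1)I_B = 10.2 mA.
V_CE = V_CC − I_C·R_C − I_E·R_E = 22 − 10.1×1.2 − 10.2×0.47 = 5.14 V.
V_CE = 5.14 V > 0.2 V confirms active-region operation.

I_C ≈ 10 mA, V_CE ≈ 5.1 V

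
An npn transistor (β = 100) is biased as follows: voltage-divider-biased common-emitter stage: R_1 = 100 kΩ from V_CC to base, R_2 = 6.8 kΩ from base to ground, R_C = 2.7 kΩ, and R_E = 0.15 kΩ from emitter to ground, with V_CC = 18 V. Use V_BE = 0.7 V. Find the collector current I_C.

Thevenize the base divider: V_Th = V_CC·R_2/(R_1+R_2) = 18×6.8/107 = 1.15 V, R_Th = R_1‖R_2 = 6.37 kΩ.
Base-emitter loop: V_Th = I_B·R_Th + V_BE + (β+1)I_B·R_E, so I_B = (1.15 − 0.7) / (6.37 + 101×0.15) = 0.0207 mA.
I_C = β·I_B = 100×0.0207 = 2.07 mA, and I_E = (β+1)I_B = 2.09 mA.
V_CE = V_CC − I_C·R_C − I_E·R_E = 18 − 2.07×2.7 − 2.09×0.15 = 12.1 V.
V_CE = 12.1 V > 0.2 V confirms active-region operation.

I_C ≈ 2.1 mA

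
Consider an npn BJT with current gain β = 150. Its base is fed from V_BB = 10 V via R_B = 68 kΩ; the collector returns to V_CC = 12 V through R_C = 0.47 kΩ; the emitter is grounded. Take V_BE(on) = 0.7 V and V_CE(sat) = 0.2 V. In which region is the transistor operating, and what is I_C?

Assume active. Base-emitter loop: I_B = (V_BB − V_BE)/R_B = (10 − 0.7)/68 = 0.137 mA.
I_C = β·I_B = 150×0.137 = 20.5 mA.
V_CE = V_CC − I_C·R_C = 12 − 20.5×0.47 = 2.36 V > V_CE(sat), so the active-region assumption holds.

active; I_C ≈ 21 mA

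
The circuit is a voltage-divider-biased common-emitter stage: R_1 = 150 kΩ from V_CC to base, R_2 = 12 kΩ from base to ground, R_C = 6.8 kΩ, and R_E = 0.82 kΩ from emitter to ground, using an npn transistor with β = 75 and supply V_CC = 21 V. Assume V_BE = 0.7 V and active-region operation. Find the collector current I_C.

I_C ≈ 0.87 mA

Thevenize the base divider: V_Th = V_CC·R_2/(R_1+R_2) = 21×12/162 = 1.56 V, R_Th = R_1‖R_2 = 11.1 kΩ.
Base-emitter loop: V_Th = I_B·R_Th + V_BE + (β+1)I_B·R_E, so I_B = (1.56 − 0.7) / (11.1 + 76×0.82) = 0.0117 mA.
I_C = β·I_B = 75×0.0117 = 0.874 mA, and I_E = (β+1)I_B = 0.885 mA.
V_CE = V_CC − I_C·R_C − I_E·R_E = 21 − 0.874×6.8 − 0.885×0.82 = 14.3 V.
V_CE = 14.3 V > 0.2 V confirms active-region operation.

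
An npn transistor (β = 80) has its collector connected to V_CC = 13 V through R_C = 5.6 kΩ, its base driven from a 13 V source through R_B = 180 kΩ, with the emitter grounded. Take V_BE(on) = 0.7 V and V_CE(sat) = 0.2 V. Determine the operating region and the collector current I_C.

saturation; I_C ≈ 2.3 mA

Assume active: I_B = (13 − 0.7)/180 = 0.0683 mA, giving I_C = β·I_B = 5.47 mA.
But then V_CE = 13 − 5.47×5.6 = -17.6 V < V_CE(sat) = 0.2 V — impossible in the active region.
So the transistor is saturated. With V_CE = 0.2 V, I_C = (V_CC − 0.2)/R_C = 12.8/5.6 = 2.29 mA.
Check: β·I_B = 5.47 mA > I_C = 2.29 mA, confirming saturation.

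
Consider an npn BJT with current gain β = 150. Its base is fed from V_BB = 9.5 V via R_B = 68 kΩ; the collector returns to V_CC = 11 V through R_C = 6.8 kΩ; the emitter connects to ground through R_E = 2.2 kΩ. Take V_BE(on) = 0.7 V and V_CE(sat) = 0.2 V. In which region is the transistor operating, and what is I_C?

saturation; I_C ≈ 1.2 mA

Assume active: I_B = (9.5 − 0.7)/(68 + 151×2.2) = 0.022 mA, I_C = β·I_B = 3.3 mA.
Then V_CE = 11 − 3.3×6.8 − 3.32×2.2 = -18.7 V < 0.2 V — the active assumption fails.
Re-solve with V_CE = 0.2 V. KCL at the emitter: V_E/R_E = (V_BB−0.7−V_E)/R_B + (V_CC−0.2−V_E)/R_C, giving V_E = 2.79 V.
I_C = (V_CC − 0.2 − V_E)/R_C = (10.8 − 2.79)/6.8 = 1.18 mA.
Check: I_B = (8.8 − 2.79)/68 = 0.0884 mA, and β·I_B = 13.3 mA > I_C, confirming saturation.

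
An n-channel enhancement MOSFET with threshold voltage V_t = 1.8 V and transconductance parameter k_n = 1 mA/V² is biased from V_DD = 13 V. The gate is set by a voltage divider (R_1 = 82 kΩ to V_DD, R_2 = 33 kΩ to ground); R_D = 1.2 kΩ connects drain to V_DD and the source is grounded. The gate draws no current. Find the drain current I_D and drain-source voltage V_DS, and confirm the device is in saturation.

V_G = V_DD·R_2/(R_1+R_2) = 13×33/115 = 3.73 V. With the source grounded, V_GS = V_G = 3.73 V.
Assume saturation: I_D = (k_n/2)(V_GS − V_t)² = (1/2)×(3.73 − 1.8)² = 0.5×1.93² = 1.86 mA.
V_DS = V_DD − I_D·R_D = 13 − 1.86×1.2 = 10.8 V.
Saturation requires V_DS ≥ V_GS − V_t = 1.93 V; 10.8 ≥ 1.93 ✓.

I_D ≈ 1.9 mA, V_DS ≈ 11 V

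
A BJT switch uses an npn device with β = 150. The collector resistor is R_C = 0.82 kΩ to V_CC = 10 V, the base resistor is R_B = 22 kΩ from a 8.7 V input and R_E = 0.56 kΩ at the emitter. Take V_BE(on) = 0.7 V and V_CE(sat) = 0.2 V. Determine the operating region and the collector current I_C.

saturation; I_C ≈ 7 mA

Assume active: I_B = (8.7 − 0.7)/(22 + 151×0.56) = 0.0751 mA, I_C = β·I_B = 11.3 mA.
Then V_CE = 10 − 11.3×0.82 − 11.3×0.56 = -5.58 V < 0.2 V — the active assumption fails.
Re-solve with V_CE = 0.2 V. KCL at the emitter: V_E/R_E = (V_BB−0.7−V_E)/R_B + (V_CC−0.2−V_E)/R_C, giving V_E = 4.04 V.
I_C = (V_CC − 0.2 − V_E)/R_C = (9.8 − 4.04)/0.82 = 7.03 mA.
Check: I_B = (8 − 4.04)/22 = 0.18 mA, and β·I_B = 27 mA > I_C, confirming saturation.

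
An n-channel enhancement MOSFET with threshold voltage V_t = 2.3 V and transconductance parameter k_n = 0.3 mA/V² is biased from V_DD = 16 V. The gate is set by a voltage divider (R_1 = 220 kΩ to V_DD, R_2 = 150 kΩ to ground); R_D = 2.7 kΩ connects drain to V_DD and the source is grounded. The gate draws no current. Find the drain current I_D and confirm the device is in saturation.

V_G = V_DD·R_2/(R_1+R_2) = 16×150/370 = 6.49 V. With the source grounded, V_GS = V_G = 6.49 V.
Assume saturation: I_D = (k_n/2)(V_GS − V_t)² = (0.3/2)×(6.49 − 2.3)² = 0.15×4.19² = 2.63 mA.
V_DS = V_DD − I_D·R_D = 16 − 2.63×2.7 = 8.9 V.
Saturation requires V_DS ≥ V_GS − V_t = 4.19 V; 8.9 ≥ 4.19 ✓.

I_D ≈ 2.6 mA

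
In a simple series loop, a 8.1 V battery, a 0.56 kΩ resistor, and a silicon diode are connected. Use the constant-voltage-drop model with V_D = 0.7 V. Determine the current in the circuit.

KVL around the loop: 8.1 = V_D + I·R = 0.7 + I × 0.56 kΩ.
So I = (8.1 − 0.7) / 0.56 kΩ = 7.4 / 0.56 = 13.2 mA.

I ≈ 13 mA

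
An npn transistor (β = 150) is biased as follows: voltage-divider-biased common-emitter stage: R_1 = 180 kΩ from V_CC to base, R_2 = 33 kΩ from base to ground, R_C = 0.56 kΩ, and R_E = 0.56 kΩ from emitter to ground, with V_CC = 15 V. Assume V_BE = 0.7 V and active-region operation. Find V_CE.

Thevenize the base divider: V_Th = V_CC·R_2/(R_1+R_2) = 15×33/213 = 2.32 V, R_Th = R_1‖R_2 = 27.9 kΩ.
Base-emitter loop: V_Th = I_B·R_Th + V_BE + (β+1)I_B·R_E, so I_B = (2.32 − 0.7) / (27.9 + 151×0.56) = 0.0144 mA.
I_C = β·I_B = 150×0.0144 = 2.17 mA, and I_E = (β+1)I_B = 2.18 mA.
V_CE = V_CC − I_C·R_C − I_E·R_E = 15 − 2.17×0.56 − 2.18×0.56 = 12.6 V.
V_CE = 12.6 V > 0.2 V confirms active-region operation.

V_CE ≈ 13 V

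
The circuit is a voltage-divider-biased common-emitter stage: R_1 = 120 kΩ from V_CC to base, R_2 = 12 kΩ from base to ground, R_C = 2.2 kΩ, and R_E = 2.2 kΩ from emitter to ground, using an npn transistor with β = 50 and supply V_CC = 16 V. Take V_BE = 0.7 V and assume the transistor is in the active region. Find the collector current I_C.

I_C ≈ 0.31 mA

Thevenize the base divider: V_Th = V_CC·R_2/(R_1+R_2) = 16×12/132 = 1.45 V, R_Th = R_1‖R_2 = 10.9 kΩ.
Base-emitter loop: V_Th = I_B·R_Th + V_BE + (β+1)I_B·R_E, so I_B = (1.45 − 0.7) / (10.9 + 51×2.2) = 0.00613 mA.
I_C = β·I_B = 50×0.00613 = 0.306 mA, and I_E = (β+1)I_B = 0.313 mA.
V_CE = V_CC − I_C·R_C − I_E·R_E = 16 − 0.306×2.2 − 0.313×2.2 = 14.6 V.
V_CE = 14.6 V > 0.2 V confirms active-region operation.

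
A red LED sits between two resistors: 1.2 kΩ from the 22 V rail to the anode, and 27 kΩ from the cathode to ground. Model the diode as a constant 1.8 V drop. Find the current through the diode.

The two resistors are in series with the diode, so KVL gives 22 = I·1.2 + 1.8 + I·27.
I = (22 − 1.8) / (1.2 + 27) kΩ = 20.2 / 28.2 = 0.716 mA.

I ≈ 0.72 mA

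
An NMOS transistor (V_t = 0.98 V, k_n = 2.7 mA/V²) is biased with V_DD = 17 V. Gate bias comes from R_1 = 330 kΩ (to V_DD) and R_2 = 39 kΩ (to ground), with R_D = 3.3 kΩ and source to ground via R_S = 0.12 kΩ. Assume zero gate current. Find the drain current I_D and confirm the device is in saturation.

V_G = V_DD·R_2/(R_1+R_2) = 17×39/369 = 1.8 V.
Assume saturation: I_D = (k_n/2)(V_GS − V_t)² with V_GS = V_G − I_D·R_S = 1.8 − 0.12·I_D.
Substituting gives 0.0194·I_D² − 1.26·I_D + 0.901 = 0, with roots I_D = 0.72 or 64.3 mA.
The root I_D = 64.3 mA gives V_GS = -5.92 V ≤ V_t, so take I_D = 0.72 mA.
Then V_GS = 1.71 V and V_DS = V_DD − I_D(R_D+R_S) = 17 − 0.72×3.42 = 14.5 V.
Saturation requires V_DS ≥ V_GS − V_t = 0.73 V; 14.5 ≥ 0.73 ✓.

I_D ≈ 0.72 mA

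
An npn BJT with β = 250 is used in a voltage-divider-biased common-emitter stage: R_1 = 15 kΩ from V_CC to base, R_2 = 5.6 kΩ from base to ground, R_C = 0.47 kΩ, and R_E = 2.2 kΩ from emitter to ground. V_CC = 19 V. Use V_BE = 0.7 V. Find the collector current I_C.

I_C ≈ 2 mA

Thevenize the base divider: V_Th = V_CC·R_2/(R_1+R_2) = 19×5.6/20.6 = 5.17 V, R_Th = R_1‖R_2 = 4.08 kΩ.
Base-emitter loop: V_Th = I_B·R_Th + V_BE + (β+1)I_B·R_E, so I_B = (5.17 − 0.7) / (4.08 + 251×2.2) = 0.00803 mA.
I_C = β·I_B = 250×0.00803 = 2.01 mA, and I_E = (β+1)I_B = 2.01 mA.
V_CE = V_CC − I_C·R_C − I_E·R_E = 19 − 2.01×0.47 − 2.01×2.2 = 13.6 V.
V_CE = 13.6 V > 0.2 V confirms active-region operation.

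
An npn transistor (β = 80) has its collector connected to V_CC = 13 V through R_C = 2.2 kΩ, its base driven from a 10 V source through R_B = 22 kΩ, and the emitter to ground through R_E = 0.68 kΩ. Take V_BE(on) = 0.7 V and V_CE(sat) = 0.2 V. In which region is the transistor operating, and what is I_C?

Assume active: I_B = (10 − 0.7)/(22 + 81×0.68) = 0.121 mA, I_C = β·I_B = 9.65 mA.
Then V_CE = 13 − 9.65×2.2 − 9.77×0.68 = -14.9 V < 0.2 V — the active assumption fails.
Re-solve with V_CE = 0.2 V. KCL at the emitter: V_E/R_E = (V_BB−0.7−V_E)/R_B + (V_CC−0.2−V_E)/R_C, giving V_E = 3.17 V.
I_C = (V_CC − 0.2 − V_E)/R_C = (12.8 − 3.17)/2.2 = 4.38 mA.
Check: I_B = (9.3 − 3.17)/22 = 0.279 mA, and β·I_B = 22.3 mA > I_C, confirming saturation.

saturation; I_C ≈ 4.4 mA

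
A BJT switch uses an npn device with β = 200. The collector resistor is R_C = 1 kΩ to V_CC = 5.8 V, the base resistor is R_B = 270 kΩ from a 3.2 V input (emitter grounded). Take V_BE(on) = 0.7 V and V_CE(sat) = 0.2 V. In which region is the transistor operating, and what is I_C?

active; I_C ≈ 1.9 mA

Assume active. Base-emitter loop: I_B = (V_BB − V_BE)/R_B = (3.2 − 0.7)/270 = 0.00926 mA.
I_C = β·I_B = 200×0.00926 = 1.85 mA.
V_CE = V_CC − I_C·R_C = 5.8 − 1.85×1 = 3.95 V > V_CE(sat), so the active-region assumption holds.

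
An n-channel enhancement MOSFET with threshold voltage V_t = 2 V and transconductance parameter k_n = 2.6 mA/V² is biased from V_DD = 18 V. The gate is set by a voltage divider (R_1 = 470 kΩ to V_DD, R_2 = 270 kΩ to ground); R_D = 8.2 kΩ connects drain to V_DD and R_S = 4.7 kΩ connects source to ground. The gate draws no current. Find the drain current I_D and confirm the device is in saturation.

V_G = V_DD·R_2/(R_1+R_2) = 18×270/740 = 6.57 V.
Assume saturation: I_D = (k_n/2)(V_GS − V_t)² with V_GS = V_G − I_D·R_S = 6.57 − 4.7·I_D.
Substituting gives 28.7·I_D² − 56.8·I_D + 27.1 = 0, with roots I_D = 0.804 or 1.17 mA.
The root I_D = 1.17 mA gives V_GS = 1.05 V ≤ V_t, so take I_D = 0.804 mA.
Then V_GS = 2.79 V and V_DS = V_DD − I_D(R_D+R_S) = 18 − 0.804×12.9 = 7.62 V.
Saturation requires V_DS ≥ V_GS − V_t = 0.787 V; 7.62 ≥ 0.787 ✓.

I_D ≈ 0.8 mA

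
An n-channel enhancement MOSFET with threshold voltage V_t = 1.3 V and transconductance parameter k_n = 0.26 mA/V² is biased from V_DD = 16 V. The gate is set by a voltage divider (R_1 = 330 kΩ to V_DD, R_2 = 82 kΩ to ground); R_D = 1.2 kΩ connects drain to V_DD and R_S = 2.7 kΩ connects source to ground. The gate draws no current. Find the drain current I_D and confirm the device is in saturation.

I_D ≈ 0.22 mA

V_G = V_DD·R_2/(R_1+R_2) = 16×82/412 = 3.18 V.
Assume saturation: I_D = (k_n/2)(V_GS − V_t)² with V_GS = V_G − I_D·R_S = 3.18 − 2.7·I_D.
Substituting gives 0.948·I_D² − 2.32·I_D + 0.462 = 0, with roots I_D = 0.218 or 2.23 mA.
The root I_D = 2.23 mA gives V_GS = -2.84 V ≤ V_t, so take I_D = 0.218 mA.
Then V_GS = 2.6 V and V_DS = V_DD − I_D(R_D+R_S) = 16 − 0.218×3.9 = 15.1 V.
Saturation requires V_DS ≥ V_GS − V_t = 1.3 V; 15.1 ≥ 1.3 ✓.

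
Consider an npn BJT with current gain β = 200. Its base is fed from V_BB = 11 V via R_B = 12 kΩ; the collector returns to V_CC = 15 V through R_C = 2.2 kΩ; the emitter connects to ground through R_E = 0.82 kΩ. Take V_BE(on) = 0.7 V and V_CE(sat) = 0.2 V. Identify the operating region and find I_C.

Assume active: I_B = (11 − 0.7)/(12 + 201×0.82) = 0.0583 mA, I_C = β·I_B = 11.7 mA.
Then V_CE = 15 − 11.7×2.2 − 11.7×0.82 = -20.2 V < 0.2 V — the active assumption fails.
Re-solve with V_CE = 0.2 V. KCL at the emitter: V_E/R_E = (V_BB−0.7−V_E)/R_B + (V_CC−0.2−V_E)/R_C, giving V_E = 4.32 V.
I_C = (V_CC − 0.2 − V_E)/R_C = (14.8 − 4.32)/2.2 = 4.77 mA.
Check: I_B = (10.3 − 4.32)/12 = 0.499 mA, and β·I_B = 99.7 mA > I_C, confirming saturation.

saturation; I_C ≈ 4.8 mA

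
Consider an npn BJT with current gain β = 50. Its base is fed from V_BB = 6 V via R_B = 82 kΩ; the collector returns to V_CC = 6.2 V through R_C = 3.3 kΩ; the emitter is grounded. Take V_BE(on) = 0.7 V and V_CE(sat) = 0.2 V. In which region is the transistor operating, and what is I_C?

saturation; I_C ≈ 1.8 mA

Assume active: I_B = (6 − 0.7)/82 = 0.0646 mA, giving I_C = β·I_B = 3.23 mA.
But then V_CE = 6.2 − 3.23×3.3 = -4.46 V < V_CE(sat) = 0.2 V — impossible in the active region.
So the transistor is saturated. With V_CE = 0.2 V, I_C = (V_CC − 0.2)/R_C = 6/3.3 = 1.82 mA.
Check: β·I_B = 3.23 mA > I_C = 1.82 mA, confirming saturation.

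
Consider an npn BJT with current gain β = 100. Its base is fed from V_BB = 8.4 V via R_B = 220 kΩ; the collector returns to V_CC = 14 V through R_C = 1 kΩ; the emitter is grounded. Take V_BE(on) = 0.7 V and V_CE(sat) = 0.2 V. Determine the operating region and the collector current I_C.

Assume active. Base-emitter loop: I_B = (V_BB − V_BE)/R_B = (8.4 − 0.7)/220 = 0.035 mA.
I_C = β·I_B = 100×0.035 = 3.5 mA.
V_CE = V_CC − I_C·R_C = 14 − 3.5×1 = 10.5 V > V_CE(sat), so the active-region assumption holds.

active; I_C ≈ 3.5 mA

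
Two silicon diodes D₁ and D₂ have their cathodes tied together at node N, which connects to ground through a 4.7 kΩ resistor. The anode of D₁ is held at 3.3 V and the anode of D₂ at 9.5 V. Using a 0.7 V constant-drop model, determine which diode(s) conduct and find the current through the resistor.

Only D₂ conducts; I_R ≈ 1.9 mA

Assume both conduct. Then node N would need to be at both 3.3−0.7 = 2.6 V and 9.5−0.7 = 8.8 V, which is impossible.
Assume only D₂ conducts: V_N = 9.5 − 0.7 = 8.8 V, so I_R = 8.8/4.7 = 1.87 mA.
Check D₁: its anode-to-cathode voltage is 3.3 − 8.8 = -5.5 V < 0.7 V, so it is off. The assumption is consistent.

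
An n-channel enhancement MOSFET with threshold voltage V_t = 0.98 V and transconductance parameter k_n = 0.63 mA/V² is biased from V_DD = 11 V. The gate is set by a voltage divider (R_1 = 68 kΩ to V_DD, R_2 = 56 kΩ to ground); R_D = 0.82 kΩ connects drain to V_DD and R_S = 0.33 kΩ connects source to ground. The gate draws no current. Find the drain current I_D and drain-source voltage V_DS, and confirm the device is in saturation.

I_D ≈ 2.9 mA, V_DS ≈ 7.7 V

V_G = V_DD·R_2/(R_1+R_2) = 11×56/124 = 4.97 V.
Assume saturation: I_D = (k_n/2)(V_GS − V_t)² with V_GS = V_G − I_D·R_S = 4.97 − 0.33·I_D.
Substituting gives 0.0343·I_D² − 1.83·I_D + 5.01 = 0, with roots I_D = 2.9 or 50.4 mA.
The root I_D = 50.4 mA gives V_GS = -11.7 V ≤ V_t, so take I_D = 2.9 mA.
Then V_GS = 4.01 V and V_DS = V_DD − I_D(R_D+R_S) = 11 − 2.9×1.15 = 7.67 V.
Saturation requires V_DS ≥ V_GS − V_t = 3.03 V; 7.67 ≥ 3.03 ✓.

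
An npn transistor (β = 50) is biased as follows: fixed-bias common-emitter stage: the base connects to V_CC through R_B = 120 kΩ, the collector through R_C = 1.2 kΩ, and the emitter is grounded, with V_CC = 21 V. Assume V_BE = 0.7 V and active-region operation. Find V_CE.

V_CE ≈ 11 V

Base loop: V_CC = I_B·R_B + V_BE, so I_B = (21 − 0.7)/120 kΩ = 0.169 mA.
In the active region I_C = β·I_B = 50 × 0.169 = 8.46 mA.
Collector loop: V_CE = V_CC − I_C·R_C = 21 − 8.46×1.2 = 10.9 V.
Since V_CE = 10.9 V > V_CE(sat) ≈ 0.2 V, the transistor is in the active region as assumed.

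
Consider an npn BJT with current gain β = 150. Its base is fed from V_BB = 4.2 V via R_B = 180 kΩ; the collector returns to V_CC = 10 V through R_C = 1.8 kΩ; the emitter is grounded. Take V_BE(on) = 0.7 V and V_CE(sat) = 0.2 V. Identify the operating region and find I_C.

Assume active. Base-emitter loop: I_B = (V_BB − V_BE)/R_B = (4.2 − 0.7)/180 = 0.0194 mA.
I_C = β·I_B = 150×0.0194 = 2.92 mA.
V_CE = V_CC − I_C·R_C = 10 − 2.92×1.8 = 4.75 V > V_CE(sat), so the active-region assumption holds.

active; I_C ≈ 2.9 mA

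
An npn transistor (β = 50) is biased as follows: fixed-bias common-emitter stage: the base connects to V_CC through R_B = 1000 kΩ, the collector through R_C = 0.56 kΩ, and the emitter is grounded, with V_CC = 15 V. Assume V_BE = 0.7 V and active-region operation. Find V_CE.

Base loop: V_CC = I_B·R_B + V_BE, so I_B = (15 − 0.7)/1000 kΩ = 0.0143 mA.
In the active region I_C = β·I_B = 50 × 0.0143 = 0.715 mA.
Collector loop: V_CE = V_CC − I_C·R_C = 15 − 0.715×0.56 = 14.6 V.
Since V_CE = 14.6 V > V_CE(sat) ≈ 0.2 V, the transistor is in the active region as assumed.

V_CE ≈ 15 V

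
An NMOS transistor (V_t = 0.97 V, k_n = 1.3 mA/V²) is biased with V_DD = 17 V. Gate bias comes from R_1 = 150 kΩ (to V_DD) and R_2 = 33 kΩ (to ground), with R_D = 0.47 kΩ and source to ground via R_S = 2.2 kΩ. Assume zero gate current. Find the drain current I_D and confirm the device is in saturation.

V_G = V_DD·R_2/(R_1+R_2) = 17×33/183 = 3.07 V.
Assume saturation: I_D = (k_n/2)(V_GS − V_t)² with V_GS = V_G − I_D·R_S = 3.07 − 2.2·I_D.
Substituting gives 3.15·I_D² − 6.99·I_D + 2.85 = 0, with roots I_D = 0.539 or 1.68 mA.
The root I_D = 1.68 mA gives V_GS = -0.64 V ≤ V_t, so take I_D = 0.539 mA.
Then V_GS = 1.88 V and V_DS = V_DD − I_D(R_D+R_S) = 17 − 0.539×2.67 = 15.6 V.
Saturation requires V_DS ≥ V_GS − V_t = 0.91 V; 15.6 ≥ 0.91 ✓.

I_D ≈ 0.54 mA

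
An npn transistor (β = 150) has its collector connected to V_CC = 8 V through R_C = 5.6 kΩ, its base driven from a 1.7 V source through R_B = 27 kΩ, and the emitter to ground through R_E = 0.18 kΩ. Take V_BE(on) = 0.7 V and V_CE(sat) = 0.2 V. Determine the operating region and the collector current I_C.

saturation; I_C ≈ 1.3 mA

Assume active: I_B = (1.7 − 0.7)/(27 + 151×0.18) = 0.0185 mA, I_C = β·I_B = 2.77 mA.
Then V_CE = 8 − 2.77×5.6 − 2.79×0.18 = -8.01 V < 0.2 V — the active assumption fails.
Re-solve with V_CE = 0.2 V. KCL at the emitter: V_E/R_E = (V_BB−0.7−V_E)/R_B + (V_CC−0.2−V_E)/R_C, giving V_E = 0.248 V.
I_C = (V_CC − 0.2 − V_E)/R_C = (7.8 − 0.248)/5.6 = 1.35 mA.
Check: I_B = (1 − 0.248)/27 = 0.0279 mA, and β·I_B = 4.18 mA > I_C, confirming saturation.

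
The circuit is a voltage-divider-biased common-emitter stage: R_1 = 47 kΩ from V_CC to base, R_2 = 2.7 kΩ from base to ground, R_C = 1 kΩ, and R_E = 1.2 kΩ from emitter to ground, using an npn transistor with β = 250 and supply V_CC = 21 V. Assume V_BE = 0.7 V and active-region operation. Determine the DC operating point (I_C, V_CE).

I_C ≈ 0.36 mA, V_CE ≈ 20 V

Thevenize the base divider: V_Th = V_CC·R_2/(R_1+R_2) = 21×2.7/49.7 = 1.14 V, R_Th = R_1‖R_2 = 2.55 kΩ.
Base-emitter loop: V_Th = I_B·R_Th + V_BE + (β+1)I_B·R_E, so I_B = (1.14 − 0.7) / (2.55 + 251×1.2) = 0.00145 mA.
I_C = β·I_B = 250×0.00145 = 0.363 mA, and I_E = (β+1)I_B = 0.364 mA.
V_CE = V_CC − I_C·R_C − I_E·R_E = 21 − 0.363×1 − 0.364×1.2 = 20.2 V.
V_CE = 20.2 V > 0.2 V confirms active-region operation.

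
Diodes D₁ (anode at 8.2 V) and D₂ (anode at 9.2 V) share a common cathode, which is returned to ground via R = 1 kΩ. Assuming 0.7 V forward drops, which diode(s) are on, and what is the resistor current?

Assume both conduct. Then node N would need to be at both 8.2−0.7 = 7.5 V and 9.2−0.7 = 8.5 V, which is impossible.
Assume only D₂ conducts: V_N = 9.2 − 0.7 = 8.5 V, so I_R = 8.5/1 = 8.5 mA.
Check D₁: its anode-to-cathode voltage is 8.2 − 8.5 = -0.3 V < 0.7 V, so it is off. The assumption is consistent.

Only D₂ conducts; I_R ≈ 8.5 mA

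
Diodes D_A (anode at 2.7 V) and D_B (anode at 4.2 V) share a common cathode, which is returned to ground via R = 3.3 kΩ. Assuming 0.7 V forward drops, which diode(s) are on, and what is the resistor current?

Assume both conduct. Then node N would need to be at both 2.7−0.7 = 2 V and 4.2−0.7 = 3.5 V, which is impossible.
Assume only D_B conducts: V_N = 4.2 − 0.7 = 3.5 V, so I_R = 3.5/3.3 = 1.06 mA.
Check D_A: its anode-to-cathode voltage is 2.7 − 3.5 = -0.8 V < 0.7 V, so it is off. The assumption is consistent.

Only D_B conducts; I_R ≈ 1.1 mA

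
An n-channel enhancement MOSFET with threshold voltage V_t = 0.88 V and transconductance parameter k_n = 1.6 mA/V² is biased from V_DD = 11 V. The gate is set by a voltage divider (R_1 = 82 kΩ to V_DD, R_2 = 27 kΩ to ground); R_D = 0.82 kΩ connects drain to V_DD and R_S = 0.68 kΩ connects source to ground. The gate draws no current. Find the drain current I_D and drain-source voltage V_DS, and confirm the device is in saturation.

V_G = V_DD·R_2/(R_1+R_2) = 11×27/109 = 2.72 V.
Assume saturation: I_D = (k_n/2)(V_GS − V_t)² with V_GS = V_G − I_D·R_S = 2.72 − 0.68·I_D.
Substituting gives 0.37·I_D² − 3.01·I_D + 2.72 = 0, with roots I_D = 1.04 or 7.09 mA.
The root I_D = 7.09 mA gives V_GS = -2.1 V ≤ V_t, so take I_D = 1.04 mA.
Then V_GS = 2.02 V and V_DS = V_DD − I_D(R_D+R_S) = 11 − 1.04×1.5 = 9.44 V.
Saturation requires V_DS ≥ V_GS − V_t = 1.14 V; 9.44 ≥ 1.14 ✓.

I_D ≈ 1 mA, V_DS ≈ 9.4 V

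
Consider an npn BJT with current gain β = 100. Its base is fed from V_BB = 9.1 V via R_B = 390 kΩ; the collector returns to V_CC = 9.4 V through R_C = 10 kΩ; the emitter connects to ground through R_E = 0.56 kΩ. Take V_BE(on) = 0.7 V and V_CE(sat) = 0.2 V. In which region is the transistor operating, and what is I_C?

saturation; I_C ≈ 0.87 mA

Assume active: I_B = (9.1 − 0.7)/(390 + 101×0.56) = 0.0188 mA, I_C = β·I_B = 1.88 mA.
Then V_CE = 9.4 − 1.88×10 − 1.9×0.56 = -10.5 V < 0.2 V — the active assumption fails.
Re-solve with V_CE = 0.2 V. KCL at the emitter: V_E/R_E = (V_BB−0.7−V_E)/R_B + (V_CC−0.2−V_E)/R_C, giving V_E = 0.499 V.
I_C = (V_CC − 0.2 − V_E)/R_C = (9.2 − 0.499)/10 = 0.87 mA.
Check: I_B = (8.4 − 0.499)/390 = 0.0203 mA, and β·I_B = 2.03 mA > I_C, confirming saturation.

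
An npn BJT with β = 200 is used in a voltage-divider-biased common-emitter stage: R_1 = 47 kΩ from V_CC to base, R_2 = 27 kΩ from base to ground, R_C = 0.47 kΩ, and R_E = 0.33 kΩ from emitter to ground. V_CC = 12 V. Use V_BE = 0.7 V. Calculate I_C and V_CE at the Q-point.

I_C ≈ 8.8 mA, V_CE ≈ 4.9 V

Thevenize the base divider: V_Th = V_CC·R_2/(R_1+R_2) = 12×27/74 = 4.38 V, R_Th = R_1‖R_2 = 17.1 kΩ.
Base-emitter loop: V_Th = I_B·R_Th + V_BE + (β+1)I_B·R_E, so I_B = (4.38 − 0.7) / (17.1 + 201×0.33) = 0.0441 mA.
I_C = β·I_B = 200×0.0441 = 8.81 mA, and I_E = (β+1)I_B = 8.86 mA.
V_CE = V_CC − I_C·R_C − I_E·R_E = 12 − 8.81×0.47 − 8.86×0.33 = 4.94 V.
V_CE = 4.94 V > 0.2 V confirms active-region operation.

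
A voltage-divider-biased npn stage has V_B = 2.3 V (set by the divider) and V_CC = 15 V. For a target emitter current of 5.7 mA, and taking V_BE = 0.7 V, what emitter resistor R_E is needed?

R_E ≈ 0.28 kΩ

V_E = V_B − V_BE = 2.3 − 0.7 = 1.6 V.
R_E = V_E / I_E = 1.6 / 5.7 = 0.281 kΩ.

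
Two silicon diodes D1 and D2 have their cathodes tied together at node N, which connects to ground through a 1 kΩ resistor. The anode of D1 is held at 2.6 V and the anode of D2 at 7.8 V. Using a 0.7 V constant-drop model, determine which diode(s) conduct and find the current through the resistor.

Assume both conduct. Then node N would need to be at both 2.6−0.7 = 1.9 V and 7.8−0.7 = 7.1 V, which is impossible.
Assume only D2 conducts: V_N = 7.8 − 0.7 = 7.1 V, so I_R = 7.1/1 = 7.1 mA.
Check D1: its anode-to-cathode voltage is 2.6 − 7.1 = -4.5 V < 0.7 V, so it is off. The assumption is consistent.

Only D2 conducts; I_R ≈ 7.1 mA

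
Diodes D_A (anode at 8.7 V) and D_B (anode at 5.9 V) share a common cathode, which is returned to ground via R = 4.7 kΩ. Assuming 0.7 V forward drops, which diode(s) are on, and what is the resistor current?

Only D_A conducts; I_R ≈ 1.7 mA

Assume both conduct. Then node N would need to be at both 8.7−0.7 = 8 V and 5.9−0.7 = 5.2 V, which is impossible.
Assume only D_A conducts: V_N = 8.7 − 0.7 = 8 V, so I_R = 8/4.7 = 1.7 mA.
Check D_B: its anode-to-cathode voltage is 5.9 − 8 = -2.1 V < 0.7 V, so it is off. The assumption is consistent.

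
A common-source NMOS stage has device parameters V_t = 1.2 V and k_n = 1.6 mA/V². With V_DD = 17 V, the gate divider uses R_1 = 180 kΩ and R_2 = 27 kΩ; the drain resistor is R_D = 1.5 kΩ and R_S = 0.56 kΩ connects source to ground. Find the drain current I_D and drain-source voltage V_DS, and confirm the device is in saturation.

I_D ≈ 0.46 mA, V_DS ≈ 16 V

V_G = V_DD·R_2/(R_1+R_2) = 17×27/207 = 2.22 V.
Assume saturation: I_D = (k_n/2)(V_GS − V_t)² with V_GS = V_G − I_D·R_S = 2.22 − 0.56·I_D.
Substituting gives 0.251·I_D² − 1.91·I_D + 0.828 = 0, with roots I_D = 0.461 or 7.16 mA.
The root I_D = 7.16 mA gives V_GS = -1.79 V ≤ V_t, so take I_D = 0.461 mA.
Then V_GS = 1.96 V and V_DS = V_DD − I_D(R_D+R_S) = 17 − 0.461×2.06 = 16.1 V.
Saturation requires V_DS ≥ V_GS − V_t = 0.759 V; 16.1 ≥ 0.759 ✓.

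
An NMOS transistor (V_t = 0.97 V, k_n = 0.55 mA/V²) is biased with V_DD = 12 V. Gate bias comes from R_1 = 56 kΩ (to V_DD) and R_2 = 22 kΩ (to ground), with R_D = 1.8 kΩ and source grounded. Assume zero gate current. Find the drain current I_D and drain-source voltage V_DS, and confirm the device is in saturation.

V_G = V_DD·R_2/(R_1+R_2) = 12×22/78 = 3.38 V. With the source grounded, V_GS = V_G = 3.38 V.
Assume saturation: I_D = (k_n/2)(V_GS − V_t)² = (0.55/2)×(3.38 − 0.97)² = 0.275×2.41² = 1.6 mA.
V_DS = V_DD − I_D·R_D = 12 − 1.6×1.8 = 9.11 V.
Saturation requires V_DS ≥ V_GS − V_t = 2.41 V; 9.11 ≥ 2.41 ✓.

I_D ≈ 1.6 mA, V_DS ≈ 9.1 V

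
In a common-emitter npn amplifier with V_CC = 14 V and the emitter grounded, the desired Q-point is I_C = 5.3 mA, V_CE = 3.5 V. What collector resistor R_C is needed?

R_C ≈ 2 kΩ

Collector loop: V_CC = I_C·R_C + V_CE.
R_C = (V_CC − V_CE)/I_C = (14 − 3.5)/5.3 = 1.98 kΩ.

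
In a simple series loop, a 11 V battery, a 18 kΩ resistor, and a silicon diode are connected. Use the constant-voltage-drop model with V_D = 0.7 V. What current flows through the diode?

KVL around the loop: 11 = V_D + I·R = 0.7 + I × 18 kΩ.
So I = (11 − 0.7) / 18 kΩ = 10.3 / 18 = 0.572 mA.

I ≈ 0.57 mA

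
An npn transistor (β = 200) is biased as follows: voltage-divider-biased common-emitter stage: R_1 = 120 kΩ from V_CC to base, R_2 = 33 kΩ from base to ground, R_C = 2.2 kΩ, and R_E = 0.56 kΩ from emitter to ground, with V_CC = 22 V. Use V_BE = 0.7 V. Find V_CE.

V_CE ≈ 5.9 V

Thevenize the base divider: V_Th = V_CC·R_2/(R_1+R_2) = 22×33/153 = 4.75 V, R_Th = R_1‖R_2 = 25.9 kΩ.
Base-emitter loop: V_Th = I_B·R_Th + V_BE + (β+1)I_B·R_E, so I_B = (4.75 − 0.7) / (25.9 + 201×0.56) = 0.0292 mA.
I_C = β·I_B = 200×0.0292 = 5.84 mA, and I_E = (β+1)I_B = 5.87 mA.
V_CE = V_CC − I_C·R_C − I_E·R_E = 22 − 5.84×2.2 − 5.87×0.56 = 5.85 V.
V_CE = 5.85 V > 0.2 V confirms active-region operation.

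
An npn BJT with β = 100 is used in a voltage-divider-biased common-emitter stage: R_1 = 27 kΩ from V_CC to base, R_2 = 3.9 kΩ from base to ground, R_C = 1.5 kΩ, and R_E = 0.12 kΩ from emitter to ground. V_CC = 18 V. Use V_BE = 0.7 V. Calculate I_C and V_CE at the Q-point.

Thevenize the base divider: V_Th = V_CC·R_2/(R_1+R_2) = 18×3.9/30.9 = 2.27 V, R_Th = R_1‖R_2 = 3.41 kΩ.
Base-emitter loop: V_Th = I_B·R_Th + V_BE + (β+1)I_B·R_E, so I_B = (2.27 − 0.7) / (3.41 + 101×0.12) = 0.101 mA.
I_C = β·I_B = 100×0.101 = 10.1 mA, and I_E = (β+1)I_B = 10.2 mA.
V_CE = V_CC − I_C·R_C − I_E·R_E = 18 − 10.1×1.5 − 10.2×0.12 = 1.59 V.
V_CE = 1.59 V > 0.2 V confirms active-region operation.

I_C ≈ 10 mA, V_CE ≈ 1.6 V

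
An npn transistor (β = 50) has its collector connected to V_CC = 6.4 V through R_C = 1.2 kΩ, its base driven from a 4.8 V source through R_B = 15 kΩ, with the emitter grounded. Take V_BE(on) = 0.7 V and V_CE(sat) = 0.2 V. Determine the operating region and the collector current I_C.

saturation; I_C ≈ 5.2 mA

Assume active: I_B = (4.8 − 0.7)/15 = 0.273 mA, giving I_C = β·I_B = 13.7 mA.
But then V_CE = 6.4 − 13.7×1.2 = -10 V < V_CE(sat) = 0.2 V — impossible in the active region.
So the transistor is saturated. With V_CE = 0.2 V, I_C = (V_CC − 0.2)/R_C = 6.2/1.2 = 5.17 mA.
Check: β·I_B = 13.7 mA > I_C = 5.17 mA, confirming saturation.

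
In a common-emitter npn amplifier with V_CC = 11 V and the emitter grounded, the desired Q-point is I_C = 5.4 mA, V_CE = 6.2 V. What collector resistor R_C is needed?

R_C ≈ 0.89 kΩ

Collector loop: V_CC = I_C·R_C + V_CE.
R_C = (V_CC − V_CE)/I_C = (11 − 6.2)/5.4 = 0.889 kΩ.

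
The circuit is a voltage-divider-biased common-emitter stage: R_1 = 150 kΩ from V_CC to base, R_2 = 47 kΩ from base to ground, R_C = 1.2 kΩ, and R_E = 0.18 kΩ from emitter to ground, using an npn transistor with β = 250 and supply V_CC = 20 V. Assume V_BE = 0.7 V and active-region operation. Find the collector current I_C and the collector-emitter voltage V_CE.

Thevenize the base divider: V_Th = V_CC·R_2/(R_1+R_2) = 20×47/197 = 4.77 V, R_Th = R_1‖R_2 = 35.8 kΩ.
Base-emitter loop: V_Th = I_B·R_Th + V_BE + (β+1)I_B·R_E, so I_B = (4.77 − 0.7) / (35.8 + 251×0.18) = 0.0503 mA.
I_C = β·I_B = 250×0.0503 = 12.6 mA, and I_E = (β+1)I_B = 12.6 mA.
V_CE = V_CC − I_C·R_C − I_E·R_E = 20 − 12.6×1.2 − 12.6×0.18 = 2.64 V.
V_CE = 2.64 V > 0.2 V confirms active-region operation.

I_C ≈ 13 mA, V_CE ≈ 2.6 V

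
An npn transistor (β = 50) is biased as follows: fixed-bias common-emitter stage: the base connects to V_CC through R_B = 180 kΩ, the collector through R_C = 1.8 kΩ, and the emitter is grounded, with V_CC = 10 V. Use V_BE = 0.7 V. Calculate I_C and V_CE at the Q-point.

I_C ≈ 2.6 mA, V_CE ≈ 5.3 V

Base loop: V_CC = I_B·R_B + V_BE, so I_B = (10 − 0.7)/180 kΩ = 0.0517 mA.
In the active region I_C = β·I_B = 50 × 0.0517 = 2.58 mA.
Collector loop: V_CE = V_CC − I_C·R_C = 10 − 2.58×1.8 = 5.35 V.
Since V_CE = 5.35 V > V_CE(sat) ≈ 0.2 V, the transistor is in the active region as assumed.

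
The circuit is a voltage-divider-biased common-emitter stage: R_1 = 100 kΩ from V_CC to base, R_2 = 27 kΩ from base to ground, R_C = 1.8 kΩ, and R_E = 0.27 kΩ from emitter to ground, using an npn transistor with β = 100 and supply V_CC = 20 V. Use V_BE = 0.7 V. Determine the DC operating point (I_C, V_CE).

I_C ≈ 7.3 mA, V_CE ≈ 4.8 V

Thevenize the base divider: V_Th = V_CC·R_2/(R_1+R_2) = 20×27/127 = 4.25 V, R_Th = R_1‖R_2 = 21.3 kΩ.
Base-emitter loop: V_Th = I_B·R_Th + V_BE + (β+1)I_B·R_E, so I_B = (4.25 − 0.7) / (21.3 + 101×0.27) = 0.0732 mA.
I_C = β·I_B = 100×0.0732 = 7.32 mA, and I_E = (β+1)I_B = 7.39 mA.
V_CE = V_CC − I_C·R_C − I_E·R_E = 20 − 7.32×1.8 − 7.39×0.27 = 4.83 V.
V_CE = 4.83 V > 0.2 V confirms active-region operation.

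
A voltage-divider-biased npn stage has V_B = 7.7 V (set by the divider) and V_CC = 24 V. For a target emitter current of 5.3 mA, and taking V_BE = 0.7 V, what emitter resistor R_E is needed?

V_E = V_B − V_BE = 7.7 − 0.7 = 7 V.
R_E = V_E / I_E = 7 / 5.3 = 1.32 kΩ.

R_E ≈ 1.3 kΩ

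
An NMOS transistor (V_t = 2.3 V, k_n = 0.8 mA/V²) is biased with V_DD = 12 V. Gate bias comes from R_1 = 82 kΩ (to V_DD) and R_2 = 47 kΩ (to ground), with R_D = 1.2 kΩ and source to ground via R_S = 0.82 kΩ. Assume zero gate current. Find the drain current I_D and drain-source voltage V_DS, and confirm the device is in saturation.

V_G = V_DD·R_2/(R_1+R_2) = 12×47/129 = 4.37 V.
Assume saturation: I_D = (k_n/2)(V_GS − V_t)² with V_GS = V_G − I_D·R_S = 4.37 − 0.82·I_D.
Substituting gives 0.269·I_D² − 2.36·I_D + 1.72 = 0, with roots I_D = 0.801 or 7.97 mA.
The root I_D = 7.97 mA gives V_GS = -2.16 V ≤ V_t, so take I_D = 0.801 mA.
Then V_GS = 3.72 V and V_DS = V_DD − I_D(R_D+R_S) = 12 − 0.801×2.02 = 10.4 V.
Saturation requires V_DS ≥ V_GS − V_t = 1.42 V; 10.4 ≥ 1.42 ✓.

I_D ≈ 0.8 mA, V_DS ≈ 10 V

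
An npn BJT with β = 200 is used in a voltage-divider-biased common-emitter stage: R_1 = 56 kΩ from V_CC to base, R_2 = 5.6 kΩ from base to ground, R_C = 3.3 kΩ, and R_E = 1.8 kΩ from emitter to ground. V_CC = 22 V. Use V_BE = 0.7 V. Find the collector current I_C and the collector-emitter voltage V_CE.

Thevenize the base divider: V_Th = V_CC·R_2/(R_1+R_2) = 22×5.6/61.6 = 2 V, R_Th = R_1‖R_2 = 5.09 kΩ.
Base-emitter loop: V_Th = I_B·R_Th + V_BE + (β+1)I_B·R_E, so I_B = (2 − 0.7) / (5.09 + 201×1.8) = 0.00354 mA.
I_C = β·I_B = 200×0.00354 = 0.709 mA, and I_E = (β+1)I_B = 0.712 mA.
V_CE = V_CC − I_C·R_C − I_E·R_E = 22 − 0.709×3.3 − 0.712×1.8 = 18.4 V.
V_CE = 18.4 V > 0.2 V confirms active-region operation.

I_C ≈ 0.71 mA, V_CE ≈ 18 V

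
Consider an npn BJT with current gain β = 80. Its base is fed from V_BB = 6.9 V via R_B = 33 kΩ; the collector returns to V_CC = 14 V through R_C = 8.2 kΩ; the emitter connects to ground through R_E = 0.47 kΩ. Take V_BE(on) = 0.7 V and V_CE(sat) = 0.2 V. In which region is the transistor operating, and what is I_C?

Assume active: I_B = (6.9 − 0.7)/(33 + 81×0.47) = 0.0872 mA, I_C = β·I_B = 6.98 mA.
Then V_CE = 14 − 6.98×8.2 − 7.07×0.47 = -46.5 V < 0.2 V — the active assumption fails.
Re-solve with V_CE = 0.2 V. KCL at the emitter: V_E/R_E = (V_BB−0.7−V_E)/R_B + (V_CC−0.2−V_E)/R_C, giving V_E = 0.821 V.
I_C = (V_CC − 0.2 − V_E)/R_C = (13.8 − 0.821)/8.2 = 1.58 mA.
Check: I_B = (6.2 − 0.821)/33 = 0.163 mA, and β·I_B = 13 mA > I_C, confirming saturation.

saturation; I_C ≈ 1.6 mA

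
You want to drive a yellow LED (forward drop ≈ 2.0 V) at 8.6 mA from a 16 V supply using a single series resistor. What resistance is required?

R ≈ 1.6 kΩ

The resistor drops V_S − V_D = 16 − 2.0 = 14 V at 8.6 mA.
R = 14 V / 8.6 mA = 1.63 kΩ.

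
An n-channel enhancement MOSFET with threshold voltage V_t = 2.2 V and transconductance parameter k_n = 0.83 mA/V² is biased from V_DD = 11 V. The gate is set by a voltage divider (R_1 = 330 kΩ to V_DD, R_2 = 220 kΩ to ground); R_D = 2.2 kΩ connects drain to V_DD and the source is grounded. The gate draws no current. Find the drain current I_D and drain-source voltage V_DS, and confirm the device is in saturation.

V_G = V_DD·R_2/(R_1+R_2) = 11×220/550 = 4.4 V. With the source grounded, V_GS = V_G = 4.4 V.
Assume saturation: I_D = (k_n/2)(V_GS − V_t)² = (0.83/2)×(4.4 − 2.2)² = 0.415×2.2² = 2.01 mA.
V_DS = V_DD − I_D·R_D = 11 − 2.01×2.2 = 6.58 V.
Saturation requires V_DS ≥ V_GS − V_t = 2.2 V; 6.58 ≥ 2.2 ✓.

I_D ≈ 2 mA, V_DS ≈ 6.6 V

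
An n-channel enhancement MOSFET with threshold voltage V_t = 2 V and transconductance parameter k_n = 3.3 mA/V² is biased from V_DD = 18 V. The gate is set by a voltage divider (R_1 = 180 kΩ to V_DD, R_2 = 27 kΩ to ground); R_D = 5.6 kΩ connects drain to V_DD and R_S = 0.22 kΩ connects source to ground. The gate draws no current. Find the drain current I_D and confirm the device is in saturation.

I_D ≈ 0.16 mA

V_G = V_DD·R_2/(R_1+R_2) = 18×27/207 = 2.35 V.
Assume saturation: I_D = (k_n/2)(V_GS − V_t)² with V_GS = V_G − I_D·R_S = 2.35 − 0.22·I_D.
Substituting gives 0.0799·I_D² − 1.25·I_D + 0.2 = 0, with roots I_D = 0.161 or 15.5 mA.
The root I_D = 15.5 mA gives V_GS = -1.07 V ≤ V_t, so take I_D = 0.161 mA.
Then V_GS = 2.31 V and V_DS = V_DD − I_D(R_D+R_S) = 18 − 0.161×5.82 = 17.1 V.
Saturation requires V_DS ≥ V_GS − V_t = 0.312 V; 17.1 ≥ 0.312 ✓.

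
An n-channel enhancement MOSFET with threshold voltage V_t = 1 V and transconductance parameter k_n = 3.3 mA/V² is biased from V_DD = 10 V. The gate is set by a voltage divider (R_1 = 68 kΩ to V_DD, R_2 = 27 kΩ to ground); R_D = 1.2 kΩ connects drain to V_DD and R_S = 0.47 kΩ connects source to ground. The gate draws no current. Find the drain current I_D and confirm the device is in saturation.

I_D ≈ 1.7 mA

V_G = V_DD·R_2/(R_1+R_2) = 10×27/95 = 2.84 V.
Assume saturation: I_D = (k_n/2)(V_GS − V_t)² with V_GS = V_G − I_D·R_S = 2.84 − 0.47·I_D.
Substituting gives 0.364·I_D² − 3.86·I_D + 5.6 = 0, with roots I_D = 1.74 or 8.85 mA.
The root I_D = 8.85 mA gives V_GS = -1.32 V ≤ V_t, so take I_D = 1.74 mA.
Then V_GS = 2.03 V and V_DS = V_DD − I_D(R_D+R_S) = 10 − 1.74×1.67 = 7.1 V.
Saturation requires V_DS ≥ V_GS − V_t = 1.03 V; 7.1 ≥ 1.03 ✓.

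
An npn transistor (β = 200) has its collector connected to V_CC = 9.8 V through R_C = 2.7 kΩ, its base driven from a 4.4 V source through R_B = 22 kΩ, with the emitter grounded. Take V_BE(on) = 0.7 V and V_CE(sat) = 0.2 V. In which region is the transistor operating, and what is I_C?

saturation; I_C ≈ 3.6 mA

Assume active: I_B = (4.4 − 0.7)/22 = 0.168 mA, giving I_C = β·I_B = 33.6 mA.
But then V_CE = 9.8 − 33.6×2.7 = -81 V < V_CE(sat) = 0.2 V — impossible in the active region.
So the transistor is saturated. With V_CE = 0.2 V, I_C = (V_CC − 0.2)/R_C = 9.6/2.7 = 3.56 mA.
Check: β·I_B = 33.6 mA > I_C = 3.56 mA, confirming saturation.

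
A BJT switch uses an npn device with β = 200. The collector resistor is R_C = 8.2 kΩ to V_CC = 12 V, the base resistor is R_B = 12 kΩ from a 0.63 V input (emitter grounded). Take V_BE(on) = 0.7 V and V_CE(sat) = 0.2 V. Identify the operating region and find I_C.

V_BB = 0.63 V ≤ V_BE(on) = 0.7 V, so the base-emitter junction is not forward biased.
The transistor is in cutoff: I_B = I_C = 0.

cutoff; I_C ≈ 0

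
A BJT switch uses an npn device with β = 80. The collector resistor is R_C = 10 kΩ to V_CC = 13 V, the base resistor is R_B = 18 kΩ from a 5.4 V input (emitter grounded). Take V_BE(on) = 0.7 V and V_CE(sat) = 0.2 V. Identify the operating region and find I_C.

saturation; I_C ≈ 1.3 mA

Assume active: I_B = (5.4 − 0.7)/18 = 0.261 mA, giving I_C = β·I_B = 20.9 mA.
But then V_CE = 13 − 20.9×10 = -196 V < V_CE(sat) = 0.2 V — impossible in the active region.
So the transistor is saturated. With V_CE = 0.2 V, I_C = (V_CC − 0.2)/R_C = 12.8/10 = 1.28 mA.
Check: β·I_B = 20.9 mA > I_C = 1.28 mA, confirming saturation.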